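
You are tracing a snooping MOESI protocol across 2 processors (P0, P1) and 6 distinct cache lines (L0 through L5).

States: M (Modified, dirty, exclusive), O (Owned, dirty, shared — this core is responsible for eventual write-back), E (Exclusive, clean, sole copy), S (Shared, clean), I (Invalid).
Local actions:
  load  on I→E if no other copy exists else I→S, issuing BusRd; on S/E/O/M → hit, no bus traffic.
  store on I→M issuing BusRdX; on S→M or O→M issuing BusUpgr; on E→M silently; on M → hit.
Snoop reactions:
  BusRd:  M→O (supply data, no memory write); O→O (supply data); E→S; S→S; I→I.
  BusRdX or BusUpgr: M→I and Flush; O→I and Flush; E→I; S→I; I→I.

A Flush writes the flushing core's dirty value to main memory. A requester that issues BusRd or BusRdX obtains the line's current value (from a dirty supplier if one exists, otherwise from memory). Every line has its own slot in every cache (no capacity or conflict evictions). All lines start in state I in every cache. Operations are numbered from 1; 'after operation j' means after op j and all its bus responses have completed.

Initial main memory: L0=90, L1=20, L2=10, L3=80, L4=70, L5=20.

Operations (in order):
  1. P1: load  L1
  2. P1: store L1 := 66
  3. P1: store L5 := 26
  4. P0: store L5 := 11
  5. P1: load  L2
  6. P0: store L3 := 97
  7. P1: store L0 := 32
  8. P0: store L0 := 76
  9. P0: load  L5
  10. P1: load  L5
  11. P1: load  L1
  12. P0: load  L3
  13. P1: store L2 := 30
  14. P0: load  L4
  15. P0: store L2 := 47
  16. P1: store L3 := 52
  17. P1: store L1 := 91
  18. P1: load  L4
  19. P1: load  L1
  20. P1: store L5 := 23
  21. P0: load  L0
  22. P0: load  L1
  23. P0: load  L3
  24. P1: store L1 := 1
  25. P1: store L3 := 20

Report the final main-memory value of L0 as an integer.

1. P1: load  L1  bus=[BusRd]  L1: P0=I P1=E  mem[L1]=20
2. P1: store L1 := 66  bus=[-]  L1: P0=I P1=M  mem[L1]=20
3. P1: store L5 := 26  bus=[BusRdX]  L5: P0=I P1=M  mem[L5]=20
4. P0: store L5 := 11  bus=[BusRdX,Flush]  L5: P0=M P1=I  mem[L5]=26
5. P1: load  L2  bus=[BusRd]  L2: P0=I P1=E  mem[L2]=10
6. P0: store L3 := 97  bus=[BusRdX]  L3: P0=M P1=I  mem[L3]=80
7. P1: store L0 := 32  bus=[BusRdX]  L0: P0=I P1=M  mem[L0]=90
8. P0: store L0 := 76  bus=[BusRdX,Flush]  L0: P0=M P1=I  mem[L0]=32
9. P0: load  L5  bus=[-]  L5: P0=M P1=I  mem[L5]=26
10. P1: load  L5  bus=[BusRd]  L5: P0=O P1=S  mem[L5]=26
11. P1: load  L1  bus=[-]  L1: P0=I P1=M  mem[L1]=20
12. P0: load  L3  bus=[-]  L3: P0=M P1=I  mem[L3]=80
13. P1: store L2 := 30  bus=[-]  L2: P0=I P1=M  mem[L2]=10
14. P0: load  L4  bus=[BusRd]  L4: P0=E P1=I  mem[L4]=70
15. P0: store L2 := 47  bus=[BusRdX,Flush]  L2: P0=M P1=I  mem[L2]=30
16. P1: store L3 := 52  bus=[BusRdX,Flush]  L3: P0=I P1=M  mem[L3]=97
17. P1: store L1 := 91  bus=[-]  L1: P0=I P1=M  mem[L1]=20
18. P1: load  L4  bus=[BusRd]  L4: P0=S P1=S  mem[L4]=70
19. P1: load  L1  bus=[-]  L1: P0=I P1=M  mem[L1]=20
20. P1: store L5 := 23  bus=[BusUpgr,Flush]  L5: P0=I P1=M  mem[L5]=11
21. P0: load  L0  bus=[-]  L0: P0=M P1=I  mem[L0]=32
22. P0: load  L1  bus=[BusRd]  L1: P0=S P1=O  mem[L1]=20
23. P0: load  L3  bus=[BusRd]  L3: P0=S P1=O  mem[L3]=97
24. P1: store L1 := 1  bus=[BusUpgr]  L1: P0=I P1=M  mem[L1]=20
25. P1: store L3 := 20  bus=[BusUpgr]  L3: P0=I P1=M  mem[L3]=97

memory[L0] = 32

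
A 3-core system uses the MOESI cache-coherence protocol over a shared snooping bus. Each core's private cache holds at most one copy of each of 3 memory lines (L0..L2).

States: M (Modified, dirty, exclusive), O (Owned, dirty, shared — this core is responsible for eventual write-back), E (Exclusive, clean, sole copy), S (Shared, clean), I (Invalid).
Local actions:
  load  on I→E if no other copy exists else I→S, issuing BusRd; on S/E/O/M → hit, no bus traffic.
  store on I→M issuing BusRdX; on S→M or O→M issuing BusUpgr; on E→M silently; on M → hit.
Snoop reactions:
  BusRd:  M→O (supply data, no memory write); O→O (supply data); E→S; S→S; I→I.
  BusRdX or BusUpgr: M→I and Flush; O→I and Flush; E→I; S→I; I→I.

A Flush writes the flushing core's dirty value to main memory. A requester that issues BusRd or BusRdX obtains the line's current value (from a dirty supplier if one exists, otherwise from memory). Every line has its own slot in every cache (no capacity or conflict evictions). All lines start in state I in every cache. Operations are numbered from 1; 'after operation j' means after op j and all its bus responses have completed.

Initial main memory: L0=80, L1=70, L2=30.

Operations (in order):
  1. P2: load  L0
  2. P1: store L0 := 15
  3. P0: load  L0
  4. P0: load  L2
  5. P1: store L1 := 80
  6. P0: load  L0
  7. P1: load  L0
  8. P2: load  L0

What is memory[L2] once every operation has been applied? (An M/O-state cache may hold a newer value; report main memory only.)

[1] P2: load  L0 | P0:I, P1:I, P2:E(80) | bus: BusRd
[2] P1: store L0 := 15 | P0:I, P1:M(15), P2:I | bus: BusRdX
[3] P0: load  L0 | P0:S(15), P1:O(15), P2:I | bus: BusRd
[4] P0: load  L2 | P0:E(30), P1:I, P2:I | bus: BusRd
[5] P1: store L1 := 80 | P0:I, P1:M(80), P2:I | bus: BusRdX
[6] P0: load  L0 | P0:S(15), P1:O(15), P2:I | bus: none
[7] P1: load  L0 | P0:S(15), P1:O(15), P2:I | bus: none
[8] P2: load  L0 | P0:S(15), P1:O(15), P2:S(15) | bus: BusRd

memory[L2] = 30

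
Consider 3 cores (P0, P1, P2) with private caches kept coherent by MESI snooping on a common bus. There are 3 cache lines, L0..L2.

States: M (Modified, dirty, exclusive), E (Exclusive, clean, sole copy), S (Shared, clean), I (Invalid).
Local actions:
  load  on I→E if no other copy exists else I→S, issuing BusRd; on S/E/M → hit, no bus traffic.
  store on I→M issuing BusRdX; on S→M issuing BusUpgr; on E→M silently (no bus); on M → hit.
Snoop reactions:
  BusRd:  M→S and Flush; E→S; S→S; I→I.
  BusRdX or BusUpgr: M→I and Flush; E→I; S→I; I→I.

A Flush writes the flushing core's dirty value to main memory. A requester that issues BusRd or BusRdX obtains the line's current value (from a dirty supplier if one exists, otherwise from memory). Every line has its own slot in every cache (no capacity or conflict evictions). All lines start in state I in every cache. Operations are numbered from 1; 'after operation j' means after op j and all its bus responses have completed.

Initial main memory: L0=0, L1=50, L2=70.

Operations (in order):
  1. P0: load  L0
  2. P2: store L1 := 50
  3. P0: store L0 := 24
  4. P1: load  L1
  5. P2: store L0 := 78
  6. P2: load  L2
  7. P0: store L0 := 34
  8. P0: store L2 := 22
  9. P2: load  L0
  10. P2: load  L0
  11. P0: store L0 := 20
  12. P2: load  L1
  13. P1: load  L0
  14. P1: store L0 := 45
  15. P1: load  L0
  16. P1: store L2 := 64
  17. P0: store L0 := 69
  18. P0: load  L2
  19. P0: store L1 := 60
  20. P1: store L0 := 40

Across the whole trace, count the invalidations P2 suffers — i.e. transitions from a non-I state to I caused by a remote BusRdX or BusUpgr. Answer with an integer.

step 1: P0: load  L0  ⟶  EII  (L0)  txn=BusRd  M[L0]=0
step 2: P2: store L1 := 50  ⟶  IIM  (L1)  txn=BusRdX  M[L1]=50
step 3: P0: store L0 := 24  ⟶  MII  (L0)  txn=∅  M[L0]=0
step 4: P1: load  L1  ⟶  ISS  (L1)  txn=BusRd+Flush  M[L1]=50
step 5: P2: store L0 := 78  ⟶  IIM  (L0)  txn=BusRdX+Flush  M[L0]=24
step 6: P2: load  L2  ⟶  IIE  (L2)  txn=BusRd  M[L2]=70
step 7: P0: store L0 := 34  ⟶  MII  (L0)  txn=BusRdX+Flush  M[L0]=78
step 8: P0: store L2 := 22  ⟶  MII  (L2)  txn=BusRdX  M[L2]=70
step 9: P2: load  L0  ⟶  SIS  (L0)  txn=BusRd+Flush  M[L0]=34
step 10: P2: load  L0  ⟶  SIS  (L0)  txn=∅  M[L0]=34
step 11: P0: store L0 := 20  ⟶  MII  (L0)  txn=BusUpgr  M[L0]=34
step 12: P2: load  L1  ⟶  ISS  (L1)  txn=∅  M[L1]=50
step 13: P1: load  L0  ⟶  SSI  (L0)  txn=BusRd+Flush  M[L0]=20
step 14: P1: store L0 := 45  ⟶  IMI  (L0)  txn=BusUpgr  M[L0]=20
step 15: P1: load  L0  ⟶  IMI  (L0)  txn=∅  M[L0]=20
step 16: P1: store L2 := 64  ⟶  IMI  (L2)  txn=BusRdX+Flush  M[L2]=22
step 17: P0: store L0 := 69  ⟶  MII  (L0)  txn=BusRdX+Flush  M[L0]=45
step 18: P0: load  L2  ⟶  SSI  (L2)  txn=BusRd+Flush  M[L2]=64
step 19: P0: store L1 := 60  ⟶  MII  (L1)  txn=BusRdX  M[L1]=50
step 20: P1: store L0 := 40  ⟶  IMI  (L0)  txn=BusRdX+Flush  M[L0]=69

invalidations = 4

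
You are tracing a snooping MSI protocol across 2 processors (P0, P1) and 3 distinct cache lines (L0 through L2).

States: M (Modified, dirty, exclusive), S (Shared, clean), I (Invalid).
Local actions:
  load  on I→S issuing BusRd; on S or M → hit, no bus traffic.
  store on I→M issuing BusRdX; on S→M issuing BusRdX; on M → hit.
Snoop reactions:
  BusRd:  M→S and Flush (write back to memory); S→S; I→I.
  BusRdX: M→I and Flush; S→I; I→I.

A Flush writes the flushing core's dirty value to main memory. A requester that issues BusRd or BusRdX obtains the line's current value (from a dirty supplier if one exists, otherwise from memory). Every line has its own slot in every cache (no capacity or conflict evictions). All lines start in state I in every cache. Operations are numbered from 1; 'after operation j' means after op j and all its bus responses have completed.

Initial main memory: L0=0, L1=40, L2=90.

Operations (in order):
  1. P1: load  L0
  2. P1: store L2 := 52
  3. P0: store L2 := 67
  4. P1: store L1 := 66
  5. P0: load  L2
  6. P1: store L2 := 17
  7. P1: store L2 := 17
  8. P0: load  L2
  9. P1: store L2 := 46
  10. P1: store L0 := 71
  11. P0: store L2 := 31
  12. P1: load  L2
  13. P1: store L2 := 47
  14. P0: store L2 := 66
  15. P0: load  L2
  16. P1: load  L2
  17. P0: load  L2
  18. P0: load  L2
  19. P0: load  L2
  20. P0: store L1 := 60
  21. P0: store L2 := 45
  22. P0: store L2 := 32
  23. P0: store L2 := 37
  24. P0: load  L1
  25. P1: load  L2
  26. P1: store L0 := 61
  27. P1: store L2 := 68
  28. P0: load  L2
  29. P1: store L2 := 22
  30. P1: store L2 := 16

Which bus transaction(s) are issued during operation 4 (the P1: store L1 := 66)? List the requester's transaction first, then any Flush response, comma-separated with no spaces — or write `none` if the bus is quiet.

step 1: P1: load  L0  ⟶  IS  (L0)  txn=BusRd  M[L0]=0
step 2: P1: store L2 := 52  ⟶  IM  (L2)  txn=BusRdX  M[L2]=90
step 3: P0: store L2 := 67  ⟶  MI  (L2)  txn=BusRdX+Flush  M[L2]=52
step 4: P1: store L1 := 66  ⟶  IM  (L1)  txn=BusRdX  M[L1]=40
step 5: P0: load  L2  ⟶  MI  (L2)  txn=∅  M[L2]=52
step 6: P1: store L2 := 17  ⟶  IM  (L2)  txn=BusRdX+Flush  M[L2]=67
step 7: P1: store L2 := 17  ⟶  IM  (L2)  txn=∅  M[L2]=67
step 8: P0: load  L2  ⟶  SS  (L2)  txn=BusRd+Flush  M[L2]=17
step 9: P1: store L2 := 46  ⟶  IM  (L2)  txn=BusRdX  M[L2]=17
step 10: P1: store L0 := 71  ⟶  IM  (L0)  txn=BusRdX  M[L0]=0
step 11: P0: store L2 := 31  ⟶  MI  (L2)  txn=BusRdX+Flush  M[L2]=46
step 12: P1: load  L2  ⟶  SS  (L2)  txn=BusRd+Flush  M[L2]=31
step 13: P1: store L2 := 47  ⟶  IM  (L2)  txn=BusRdX  M[L2]=31
step 14: P0: store L2 := 66  ⟶  MI  (L2)  txn=BusRdX+Flush  M[L2]=47
step 15: P0: load  L2  ⟶  MI  (L2)  txn=∅  M[L2]=47
step 16: P1: load  L2  ⟶  SS  (L2)  txn=BusRd+Flush  M[L2]=66
step 17: P0: load  L2  ⟶  SS  (L2)  txn=∅  M[L2]=66
step 18: P0: load  L2  ⟶  SS  (L2)  txn=∅  M[L2]=66
step 19: P0: load  L2  ⟶  SS  (L2)  txn=∅  M[L2]=66
step 20: P0: store L1 := 60  ⟶  MI  (L1)  txn=BusRdX+Flush  M[L1]=66
step 21: P0: store L2 := 45  ⟶  MI  (L2)  txn=BusRdX  M[L2]=66
step 22: P0: store L2 := 32  ⟶  MI  (L2)  txn=∅  M[L2]=66
step 23: P0: store L2 := 37  ⟶  MI  (L2)  txn=∅  M[L2]=66
step 24: P0: load  L1  ⟶  MI  (L1)  txn=∅  M[L1]=66
step 25: P1: load  L2  ⟶  SS  (L2)  txn=BusRd+Flush  M[L2]=37
step 26: P1: store L0 := 61  ⟶  IM  (L0)  txn=∅  M[L0]=0
step 27: P1: store L2 := 68  ⟶  IM  (L2)  txn=BusRdX  M[L2]=37
step 28: P0: load  L2  ⟶  SS  (L2)  txn=BusRd+Flush  M[L2]=68
step 29: P1: store L2 := 22  ⟶  IM  (L2)  txn=BusRdX  M[L2]=68
step 30: P1: store L2 := 16  ⟶  IM  (L2)  txn=∅  M[L2]=68

bus = BusRdX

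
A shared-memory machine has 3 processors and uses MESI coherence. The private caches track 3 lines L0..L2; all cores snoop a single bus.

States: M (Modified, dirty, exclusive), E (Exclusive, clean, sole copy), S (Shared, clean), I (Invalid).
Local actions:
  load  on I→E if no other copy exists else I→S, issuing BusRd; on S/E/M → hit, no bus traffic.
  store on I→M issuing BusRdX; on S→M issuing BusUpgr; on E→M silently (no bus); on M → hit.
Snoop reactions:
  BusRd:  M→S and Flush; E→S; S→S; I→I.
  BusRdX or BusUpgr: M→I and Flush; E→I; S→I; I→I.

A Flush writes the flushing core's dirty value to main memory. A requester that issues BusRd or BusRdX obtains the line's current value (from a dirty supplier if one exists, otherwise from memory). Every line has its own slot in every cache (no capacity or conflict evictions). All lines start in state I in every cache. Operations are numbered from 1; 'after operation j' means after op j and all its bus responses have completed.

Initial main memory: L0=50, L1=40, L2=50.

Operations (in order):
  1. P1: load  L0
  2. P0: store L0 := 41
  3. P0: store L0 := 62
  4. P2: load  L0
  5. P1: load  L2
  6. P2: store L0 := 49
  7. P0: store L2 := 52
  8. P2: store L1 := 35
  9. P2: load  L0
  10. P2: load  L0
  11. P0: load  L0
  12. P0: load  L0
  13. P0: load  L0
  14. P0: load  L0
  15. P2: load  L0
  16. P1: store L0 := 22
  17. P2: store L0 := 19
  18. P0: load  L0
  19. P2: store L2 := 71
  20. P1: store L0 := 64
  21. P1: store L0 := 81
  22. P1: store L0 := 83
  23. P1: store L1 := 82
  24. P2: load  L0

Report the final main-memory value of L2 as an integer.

1. P1: load  L0  bus=[BusRd]  L0: P0=I P1=E P2=I  mem[L0]=50
2. P0: store L0 := 41  bus=[BusRdX]  L0: P0=M P1=I P2=I  mem[L0]=50
3. P0: store L0 := 62  bus=[-]  L0: P0=M P1=I P2=I  mem[L0]=50
4. P2: load  L0  bus=[BusRd,Flush]  L0: P0=S P1=I P2=S  mem[L0]=62
5. P1: load  L2  bus=[BusRd]  L2: P0=I P1=E P2=I  mem[L2]=50
6. P2: store L0 := 49  bus=[BusUpgr]  L0: P0=I P1=I P2=M  mem[L0]=62
7. P0: store L2 := 52  bus=[BusRdX]  L2: P0=M P1=I P2=I  mem[L2]=50
8. P2: store L1 := 35  bus=[BusRdX]  L1: P0=I P1=I P2=M  mem[L1]=40
9. P2: load  L0  bus=[-]  L0: P0=I P1=I P2=M  mem[L0]=62
10. P2: load  L0  bus=[-]  L0: P0=I P1=I P2=M  mem[L0]=62
11. P0: load  L0  bus=[BusRd,Flush]  L0: P0=S P1=I P2=S  mem[L0]=49
12. P0: load  L0  bus=[-]  L0: P0=S P1=I P2=S  mem[L0]=49
13. P0: load  L0  bus=[-]  L0: P0=S P1=I P2=S  mem[L0]=49
14. P0: load  L0  bus=[-]  L0: P0=S P1=I P2=S  mem[L0]=49
15. P2: load  L0  bus=[-]  L0: P0=S P1=I P2=S  mem[L0]=49
16. P1: store L0 := 22  bus=[BusRdX]  L0: P0=I P1=M P2=I  mem[L0]=49
17. P2: store L0 := 19  bus=[BusRdX,Flush]  L0: P0=I P1=I P2=M  mem[L0]=22
18. P0: load  L0  bus=[BusRd,Flush]  L0: P0=S P1=I P2=S  mem[L0]=19
19. P2: store L2 := 71  bus=[BusRdX,Flush]  L2: P0=I P1=I P2=M  mem[L2]=52
20. P1: store L0 := 64  bus=[BusRdX]  L0: P0=I P1=M P2=I  mem[L0]=19
21. P1: store L0 := 81  bus=[-]  L0: P0=I P1=M P2=I  mem[L0]=19
22. P1: store L0 := 83  bus=[-]  L0: P0=I P1=M P2=I  mem[L0]=19
23. P1: store L1 := 82  bus=[BusRdX,Flush]  L1: P0=I P1=M P2=I  mem[L1]=35
24. P2: load  L0  bus=[BusRd,Flush]  L0: P0=I P1=S P2=S  mem[L0]=83

memory[L2] = 52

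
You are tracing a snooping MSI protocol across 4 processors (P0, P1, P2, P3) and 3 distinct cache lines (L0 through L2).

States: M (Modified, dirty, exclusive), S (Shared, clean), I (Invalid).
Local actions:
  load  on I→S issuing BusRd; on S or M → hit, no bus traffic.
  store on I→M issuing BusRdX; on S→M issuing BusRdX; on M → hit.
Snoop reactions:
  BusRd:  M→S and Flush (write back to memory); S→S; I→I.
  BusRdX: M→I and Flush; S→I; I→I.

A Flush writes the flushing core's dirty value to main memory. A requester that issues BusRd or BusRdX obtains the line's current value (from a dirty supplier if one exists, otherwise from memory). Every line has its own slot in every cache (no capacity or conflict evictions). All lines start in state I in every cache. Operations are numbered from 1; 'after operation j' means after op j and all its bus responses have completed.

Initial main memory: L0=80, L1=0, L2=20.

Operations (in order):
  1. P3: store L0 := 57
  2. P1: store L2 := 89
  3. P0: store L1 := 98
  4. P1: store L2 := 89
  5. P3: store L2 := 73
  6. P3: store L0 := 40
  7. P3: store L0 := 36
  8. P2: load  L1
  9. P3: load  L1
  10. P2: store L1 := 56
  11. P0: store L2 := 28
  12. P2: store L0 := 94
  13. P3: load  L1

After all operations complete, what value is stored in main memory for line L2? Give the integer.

  op1 P3: store L0 := 57 → I/I/I/M on L0; bus BusRdX; mem=80
  op2 P1: store L2 := 89 → I/M/I/I on L2; bus BusRdX; mem=20
  op3 P0: store L1 := 98 → M/I/I/I on L1; bus BusRdX; mem=0
  op4 P1: store L2 := 89 → I/M/I/I on L2; bus (none); mem=20
  op5 P3: store L2 := 73 → I/I/I/M on L2; bus BusRdX Flush; mem=89
  op6 P3: store L0 := 40 → I/I/I/M on L0; bus (none); mem=80
  op7 P3: store L0 := 36 → I/I/I/M on L0; bus (none); mem=80
  op8 P2: load  L1 → S/I/S/I on L1; bus BusRd Flush; mem=98
  op9 P3: load  L1 → S/I/S/S on L1; bus BusRd; mem=98
  op10 P2: store L1 := 56 → I/I/M/I on L1; bus BusRdX; mem=98
  op11 P0: store L2 := 28 → M/I/I/I on L2; bus BusRdX Flush; mem=73
  op12 P2: store L0 := 94 → I/I/M/I on L0; bus BusRdX Flush; mem=36
  op13 P3: load  L1 → I/I/S/S on L1; bus BusRd Flush; mem=56

memory[L2] = 73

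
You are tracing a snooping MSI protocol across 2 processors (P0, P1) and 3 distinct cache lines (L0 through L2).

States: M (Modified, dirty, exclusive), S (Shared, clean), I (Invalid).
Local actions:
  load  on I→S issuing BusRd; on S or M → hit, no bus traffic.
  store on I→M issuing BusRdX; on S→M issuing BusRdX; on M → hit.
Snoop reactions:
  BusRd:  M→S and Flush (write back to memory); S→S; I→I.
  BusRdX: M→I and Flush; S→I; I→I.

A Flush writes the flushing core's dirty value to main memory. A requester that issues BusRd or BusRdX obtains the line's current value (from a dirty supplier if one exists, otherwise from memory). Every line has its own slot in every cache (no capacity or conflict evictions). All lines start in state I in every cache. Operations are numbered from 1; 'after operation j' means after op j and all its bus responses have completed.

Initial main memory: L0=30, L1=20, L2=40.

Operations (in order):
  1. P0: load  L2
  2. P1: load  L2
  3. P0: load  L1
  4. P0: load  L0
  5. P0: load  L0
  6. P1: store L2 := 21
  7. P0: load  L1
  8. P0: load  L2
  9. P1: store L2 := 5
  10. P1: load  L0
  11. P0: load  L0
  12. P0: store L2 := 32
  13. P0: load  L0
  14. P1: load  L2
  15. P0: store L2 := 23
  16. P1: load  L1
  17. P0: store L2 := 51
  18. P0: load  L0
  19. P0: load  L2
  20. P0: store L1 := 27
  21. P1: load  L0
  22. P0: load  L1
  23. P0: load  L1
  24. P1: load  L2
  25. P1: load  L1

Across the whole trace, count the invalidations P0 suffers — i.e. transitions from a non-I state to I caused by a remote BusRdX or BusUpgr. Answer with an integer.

invalidations = 2

  op1 P0: load  L2 → S/I on L2; bus BusRd; mem=40
  op2 P1: load  L2 → S/S on L2; bus BusRd; mem=40
  op3 P0: load  L1 → S/I on L1; bus BusRd; mem=20
  op4 P0: load  L0 → S/I on L0; bus BusRd; mem=30
  op5 P0: load  L0 → S/I on L0; bus (none); mem=30
  op6 P1: store L2 := 21 → I/M on L2; bus BusRdX; mem=40
  op7 P0: load  L1 → S/I on L1; bus (none); mem=20
  op8 P0: load  L2 → S/S on L2; bus BusRd Flush; mem=21
  op9 P1: store L2 := 5 → I/M on L2; bus BusRdX; mem=21
  op10 P1: load  L0 → S/S on L0; bus BusRd; mem=30
  op11 P0: load  L0 → S/S on L0; bus (none); mem=30
  op12 P0: store L2 := 32 → M/I on L2; bus BusRdX Flush; mem=5
  op13 P0: load  L0 → S/S on L0; bus (none); mem=30
  op14 P1: load  L2 → S/S on L2; bus BusRd Flush; mem=32
  op15 P0: store L2 := 23 → M/I on L2; bus BusRdX; mem=32
  op16 P1: load  L1 → S/S on L1; bus BusRd; mem=20
  op17 P0: store L2 := 51 → M/I on L2; bus (none); mem=32
  op18 P0: load  L0 → S/S on L0; bus (none); mem=30
  op19 P0: load  L2 → M/I on L2; bus (none); mem=32
  op20 P0: store L1 := 27 → M/I on L1; bus BusRdX; mem=20
  op21 P1: load  L0 → S/S on L0; bus (none); mem=30
  op22 P0: load  L1 → M/I on L1; bus (none); mem=20
  op23 P0: load  L1 → M/I on L1; bus (none); mem=20
  op24 P1: load  L2 → S/S on L2; bus BusRd Flush; mem=51
  op25 P1: load  L1 → S/S on L1; bus BusRd Flush; mem=27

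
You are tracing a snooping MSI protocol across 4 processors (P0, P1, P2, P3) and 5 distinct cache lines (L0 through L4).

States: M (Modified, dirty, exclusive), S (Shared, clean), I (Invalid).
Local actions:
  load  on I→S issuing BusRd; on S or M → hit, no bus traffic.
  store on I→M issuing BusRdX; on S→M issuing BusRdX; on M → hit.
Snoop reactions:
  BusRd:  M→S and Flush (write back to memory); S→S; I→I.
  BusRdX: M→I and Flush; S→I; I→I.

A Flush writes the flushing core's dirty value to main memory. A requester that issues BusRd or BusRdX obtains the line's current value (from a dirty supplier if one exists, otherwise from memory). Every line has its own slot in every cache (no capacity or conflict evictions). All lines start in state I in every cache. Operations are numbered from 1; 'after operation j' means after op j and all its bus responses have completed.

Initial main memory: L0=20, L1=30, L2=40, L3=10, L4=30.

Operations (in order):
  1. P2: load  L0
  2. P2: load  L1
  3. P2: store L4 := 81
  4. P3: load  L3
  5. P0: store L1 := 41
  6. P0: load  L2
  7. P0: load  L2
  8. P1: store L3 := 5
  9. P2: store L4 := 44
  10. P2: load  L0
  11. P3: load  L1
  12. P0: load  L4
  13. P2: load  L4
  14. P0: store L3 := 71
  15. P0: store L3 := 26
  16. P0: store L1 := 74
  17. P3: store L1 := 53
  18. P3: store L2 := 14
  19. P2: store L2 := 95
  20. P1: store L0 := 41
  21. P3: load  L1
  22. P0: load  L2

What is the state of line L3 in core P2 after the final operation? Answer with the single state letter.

  op1 P2: load  L0 → I/I/S/I on L0; bus BusRd; mem=20
  op2 P2: load  L1 → I/I/S/I on L1; bus BusRd; mem=30
  op3 P2: store L4 := 81 → I/I/M/I on L4; bus BusRdX; mem=30
  op4 P3: load  L3 → I/I/I/S on L3; bus BusRd; mem=10
  op5 P0: store L1 := 41 → M/I/I/I on L1; bus BusRdX; mem=30
  op6 P0: load  L2 → S/I/I/I on L2; bus BusRd; mem=40
  op7 P0: load  L2 → S/I/I/I on L2; bus (none); mem=40
  op8 P1: store L3 := 5 → I/M/I/I on L3; bus BusRdX; mem=10
  op9 P2: store L4 := 44 → I/I/M/I on L4; bus (none); mem=30
  op10 P2: load  L0 → I/I/S/I on L0; bus (none); mem=20
  op11 P3: load  L1 → S/I/I/S on L1; bus BusRd Flush; mem=41
  op12 P0: load  L4 → S/I/S/I on L4; bus BusRd Flush; mem=44
  op13 P2: load  L4 → S/I/S/I on L4; bus (none); mem=44
  op14 P0: store L3 := 71 → M/I/I/I on L3; bus BusRdX Flush; mem=5
  op15 P0: store L3 := 26 → M/I/I/I on L3; bus (none); mem=5
  op16 P0: store L1 := 74 → M/I/I/I on L1; bus BusRdX; mem=41
  op17 P3: store L1 := 53 → I/I/I/M on L1; bus BusRdX Flush; mem=74
  op18 P3: store L2 := 14 → I/I/I/M on L2; bus BusRdX; mem=40
  op19 P2: store L2 := 95 → I/I/M/I on L2; bus BusRdX Flush; mem=14
  op20 P1: store L0 := 41 → I/M/I/I on L0; bus BusRdX; mem=20
  op21 P3: load  L1 → I/I/I/M on L1; bus (none); mem=74
  op22 P0: load  L2 → S/I/S/I on L2; bus BusRd Flush; mem=95

state = I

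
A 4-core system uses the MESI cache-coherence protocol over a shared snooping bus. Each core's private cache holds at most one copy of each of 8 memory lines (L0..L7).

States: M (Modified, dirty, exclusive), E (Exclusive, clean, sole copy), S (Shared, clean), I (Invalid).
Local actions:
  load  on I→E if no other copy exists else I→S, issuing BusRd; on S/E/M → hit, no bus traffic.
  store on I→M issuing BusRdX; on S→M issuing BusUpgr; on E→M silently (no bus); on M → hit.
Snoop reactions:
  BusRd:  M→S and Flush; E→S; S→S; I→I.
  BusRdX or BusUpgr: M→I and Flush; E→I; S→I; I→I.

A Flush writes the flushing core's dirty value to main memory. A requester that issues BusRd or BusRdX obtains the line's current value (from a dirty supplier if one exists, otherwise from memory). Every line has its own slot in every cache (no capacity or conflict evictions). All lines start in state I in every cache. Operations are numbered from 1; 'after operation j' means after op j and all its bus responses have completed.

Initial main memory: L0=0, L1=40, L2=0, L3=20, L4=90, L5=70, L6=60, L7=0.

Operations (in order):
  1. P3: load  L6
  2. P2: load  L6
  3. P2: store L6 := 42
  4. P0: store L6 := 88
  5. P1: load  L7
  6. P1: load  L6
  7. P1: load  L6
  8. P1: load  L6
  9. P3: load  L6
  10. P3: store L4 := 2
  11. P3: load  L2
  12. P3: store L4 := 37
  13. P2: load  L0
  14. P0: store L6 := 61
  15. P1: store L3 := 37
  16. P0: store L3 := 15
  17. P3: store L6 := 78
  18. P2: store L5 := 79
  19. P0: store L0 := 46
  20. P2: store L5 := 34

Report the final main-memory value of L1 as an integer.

[1] P3: load  L6 | P0:I, P1:I, P2:I, P3:E(60) | bus: BusRd
[2] P2: load  L6 | P0:I, P1:I, P2:S(60), P3:S(60) | bus: BusRd
[3] P2: store L6 := 42 | P0:I, P1:I, P2:M(42), P3:I | bus: BusUpgr
[4] P0: store L6 := 88 | P0:M(88), P1:I, P2:I, P3:I | bus: BusRdX,Flush
[5] P1: load  L7 | P0:I, P1:E(0), P2:I, P3:I | bus: BusRd
[6] P1: load  L6 | P0:S(88), P1:S(88), P2:I, P3:I | bus: BusRd,Flush
[7] P1: load  L6 | P0:S(88), P1:S(88), P2:I, P3:I | bus: none
[8] P1: load  L6 | P0:S(88), P1:S(88), P2:I, P3:I | bus: none
[9] P3: load  L6 | P0:S(88), P1:S(88), P2:I, P3:S(88) | bus: BusRd
[10] P3: store L4 := 2 | P0:I, P1:I, P2:I, P3:M(2) | bus: BusRdX
[11] P3: load  L2 | P0:I, P1:I, P2:I, P3:E(0) | bus: BusRd
[12] P3: store L4 := 37 | P0:I, P1:I, P2:I, P3:M(37) | bus: none
[13] P2: load  L0 | P0:I, P1:I, P2:E(0), P3:I | bus: BusRd
[14] P0: store L6 := 61 | P0:M(61), P1:I, P2:I, P3:I | bus: BusUpgr
[15] P1: store L3 := 37 | P0:I, P1:M(37), P2:I, P3:I | bus: BusRdX
[16] P0: store L3 := 15 | P0:M(15), P1:I, P2:I, P3:I | bus: BusRdX,Flush
[17] P3: store L6 := 78 | P0:I, P1:I, P2:I, P3:M(78) | bus: BusRdX,Flush
[18] P2: store L5 := 79 | P0:I, P1:I, P2:M(79), P3:I | bus: BusRdX
[19] P0: store L0 := 46 | P0:M(46), P1:I, P2:I, P3:I | bus: BusRdX
[20] P2: store L5 := 34 | P0:I, P1:I, P2:M(34), P3:I | bus: none

memory[L1] = 40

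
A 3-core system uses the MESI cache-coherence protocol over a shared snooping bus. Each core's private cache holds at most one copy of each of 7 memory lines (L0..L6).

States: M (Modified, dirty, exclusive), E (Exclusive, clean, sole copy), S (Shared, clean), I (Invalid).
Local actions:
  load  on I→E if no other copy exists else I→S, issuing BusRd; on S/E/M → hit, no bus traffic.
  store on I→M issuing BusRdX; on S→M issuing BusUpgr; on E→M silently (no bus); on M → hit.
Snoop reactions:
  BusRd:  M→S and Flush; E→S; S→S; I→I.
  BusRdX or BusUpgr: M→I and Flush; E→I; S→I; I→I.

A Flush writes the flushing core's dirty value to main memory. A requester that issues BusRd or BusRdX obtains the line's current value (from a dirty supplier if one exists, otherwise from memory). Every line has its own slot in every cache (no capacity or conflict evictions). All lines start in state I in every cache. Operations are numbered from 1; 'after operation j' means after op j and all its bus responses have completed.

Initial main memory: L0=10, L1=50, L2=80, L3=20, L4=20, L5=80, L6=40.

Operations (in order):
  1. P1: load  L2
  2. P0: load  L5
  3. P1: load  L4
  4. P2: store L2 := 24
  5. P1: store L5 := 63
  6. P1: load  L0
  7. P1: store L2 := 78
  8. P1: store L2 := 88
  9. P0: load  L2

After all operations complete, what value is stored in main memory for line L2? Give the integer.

memory[L2] = 88

[1] P1: load  L2 | P0:I, P1:E(80), P2:I | bus: BusRd
[2] P0: load  L5 | P0:E(80), P1:I, P2:I | bus: BusRd
[3] P1: load  L4 | P0:I, P1:E(20), P2:I | bus: BusRd
[4] P2: store L2 := 24 | P0:I, P1:I, P2:M(24) | bus: BusRdX
[5] P1: store L5 := 63 | P0:I, P1:M(63), P2:I | bus: BusRdX
[6] P1: load  L0 | P0:I, P1:E(10), P2:I | bus: BusRd
[7] P1: store L2 := 78 | P0:I, P1:M(78), P2:I | bus: BusRdX,Flush
[8] P1: store L2 := 88 | P0:I, P1:M(88), P2:I | bus: none
[9] P0: load  L2 | P0:S(88), P1:S(88), P2:I | bus: BusRd,Flush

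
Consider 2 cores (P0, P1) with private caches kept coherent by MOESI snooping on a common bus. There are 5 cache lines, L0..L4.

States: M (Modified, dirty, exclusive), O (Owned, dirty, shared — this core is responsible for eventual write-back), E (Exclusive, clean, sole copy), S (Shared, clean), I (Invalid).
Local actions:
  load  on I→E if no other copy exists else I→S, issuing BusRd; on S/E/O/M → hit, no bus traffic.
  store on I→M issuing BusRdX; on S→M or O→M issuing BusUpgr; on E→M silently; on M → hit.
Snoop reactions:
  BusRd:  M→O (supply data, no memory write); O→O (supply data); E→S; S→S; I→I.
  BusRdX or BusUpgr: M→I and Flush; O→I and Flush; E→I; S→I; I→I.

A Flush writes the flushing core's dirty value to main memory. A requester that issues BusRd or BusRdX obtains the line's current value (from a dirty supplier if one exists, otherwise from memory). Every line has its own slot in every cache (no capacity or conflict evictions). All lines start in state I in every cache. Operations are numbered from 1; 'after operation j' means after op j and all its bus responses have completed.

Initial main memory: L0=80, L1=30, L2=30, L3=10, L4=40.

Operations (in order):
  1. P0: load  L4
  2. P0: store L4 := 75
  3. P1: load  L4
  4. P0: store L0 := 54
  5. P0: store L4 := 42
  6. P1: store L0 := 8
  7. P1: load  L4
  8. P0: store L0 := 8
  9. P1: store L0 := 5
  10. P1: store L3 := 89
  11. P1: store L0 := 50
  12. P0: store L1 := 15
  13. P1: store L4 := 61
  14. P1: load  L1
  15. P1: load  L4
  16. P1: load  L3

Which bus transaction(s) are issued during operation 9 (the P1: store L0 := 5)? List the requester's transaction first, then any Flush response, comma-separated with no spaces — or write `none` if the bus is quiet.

bus = BusRdX,Flush

  op1 P0: load  L4 → E/I on L4; bus BusRd; mem=40
  op2 P0: store L4 := 75 → M/I on L4; bus (none); mem=40
  op3 P1: load  L4 → O/S on L4; bus BusRd; mem=40
  op4 P0: store L0 := 54 → M/I on L0; bus BusRdX; mem=80
  op5 P0: store L4 := 42 → M/I on L4; bus BusUpgr; mem=40
  op6 P1: store L0 := 8 → I/M on L0; bus BusRdX Flush; mem=54
  op7 P1: load  L4 → O/S on L4; bus BusRd; mem=40
  op8 P0: store L0 := 8 → M/I on L0; bus BusRdX Flush; mem=8
  op9 P1: store L0 := 5 → I/M on L0; bus BusRdX Flush; mem=8
  op10 P1: store L3 := 89 → I/M on L3; bus BusRdX; mem=10
  op11 P1: store L0 := 50 → I/M on L0; bus (none); mem=8
  op12 P0: store L1 := 15 → M/I on L1; bus BusRdX; mem=30
  op13 P1: store L4 := 61 → I/M on L4; bus BusUpgr Flush; mem=42
  op14 P1: load  L1 → O/S on L1; bus BusRd; mem=30
  op15 P1: load  L4 → I/M on L4; bus (none); mem=42
  op16 P1: load  L3 → I/M on L3; bus (none); mem=10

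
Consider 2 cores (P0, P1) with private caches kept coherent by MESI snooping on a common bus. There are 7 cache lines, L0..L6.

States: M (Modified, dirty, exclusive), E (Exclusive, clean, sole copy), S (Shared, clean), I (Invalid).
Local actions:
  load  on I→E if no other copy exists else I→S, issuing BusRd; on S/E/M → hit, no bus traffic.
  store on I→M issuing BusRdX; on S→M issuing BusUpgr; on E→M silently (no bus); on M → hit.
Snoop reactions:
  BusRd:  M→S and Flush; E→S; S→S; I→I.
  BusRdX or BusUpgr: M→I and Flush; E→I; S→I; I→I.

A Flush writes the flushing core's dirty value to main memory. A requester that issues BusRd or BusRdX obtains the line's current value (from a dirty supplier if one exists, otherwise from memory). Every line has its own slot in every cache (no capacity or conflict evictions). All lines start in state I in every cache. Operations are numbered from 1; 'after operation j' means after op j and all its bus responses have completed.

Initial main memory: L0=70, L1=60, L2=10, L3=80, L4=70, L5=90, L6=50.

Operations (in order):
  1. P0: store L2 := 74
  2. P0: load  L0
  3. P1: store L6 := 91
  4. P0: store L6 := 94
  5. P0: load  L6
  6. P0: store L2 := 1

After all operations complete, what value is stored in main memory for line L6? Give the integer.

[1] P0: store L2 := 74 | P0:M(74), P1:I | bus: BusRdX
[2] P0: load  L0 | P0:E(70), P1:I | bus: BusRd
[3] P1: store L6 := 91 | P0:I, P1:M(91) | bus: BusRdX
[4] P0: store L6 := 94 | P0:M(94), P1:I | bus: BusRdX,Flush
[5] P0: load  L6 | P0:M(94), P1:I | bus: none
[6] P0: store L2 := 1 | P0:M(1), P1:I | bus: none

memory[L6] = 91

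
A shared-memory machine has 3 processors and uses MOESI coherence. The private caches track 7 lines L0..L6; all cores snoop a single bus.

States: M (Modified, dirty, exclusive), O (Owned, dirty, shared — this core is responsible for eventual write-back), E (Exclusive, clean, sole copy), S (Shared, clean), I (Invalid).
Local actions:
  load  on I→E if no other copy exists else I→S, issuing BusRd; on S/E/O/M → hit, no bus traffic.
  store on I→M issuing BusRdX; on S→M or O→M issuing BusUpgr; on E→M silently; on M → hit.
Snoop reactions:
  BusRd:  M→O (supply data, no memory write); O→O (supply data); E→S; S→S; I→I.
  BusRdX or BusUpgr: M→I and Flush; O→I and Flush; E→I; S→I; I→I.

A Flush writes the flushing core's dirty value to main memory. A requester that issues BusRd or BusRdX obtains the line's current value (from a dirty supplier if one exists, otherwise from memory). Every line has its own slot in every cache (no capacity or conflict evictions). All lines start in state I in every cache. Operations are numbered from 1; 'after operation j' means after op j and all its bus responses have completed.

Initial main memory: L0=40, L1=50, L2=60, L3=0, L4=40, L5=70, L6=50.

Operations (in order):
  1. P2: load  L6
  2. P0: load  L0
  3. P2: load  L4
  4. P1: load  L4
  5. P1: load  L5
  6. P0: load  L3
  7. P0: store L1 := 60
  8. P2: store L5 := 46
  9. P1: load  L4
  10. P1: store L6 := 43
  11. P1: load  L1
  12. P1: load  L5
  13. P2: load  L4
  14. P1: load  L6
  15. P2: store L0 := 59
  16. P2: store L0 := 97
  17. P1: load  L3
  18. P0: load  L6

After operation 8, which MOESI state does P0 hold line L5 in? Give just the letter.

  op1 P2: load  L6 → I/I/E on L6; bus BusRd; mem=50
  op2 P0: load  L0 → E/I/I on L0; bus BusRd; mem=40
  op3 P2: load  L4 → I/I/E on L4; bus BusRd; mem=40
  op4 P1: load  L4 → I/S/S on L4; bus BusRd; mem=40
  op5 P1: load  L5 → I/E/I on L5; bus BusRd; mem=70
  op6 P0: load  L3 → E/I/I on L3; bus BusRd; mem=0
  op7 P0: store L1 := 60 → M/I/I on L1; bus BusRdX; mem=50
  op8 P2: store L5 := 46 → I/I/M on L5; bus BusRdX; mem=70
  op9 P1: load  L4 → I/S/S on L4; bus (none); mem=40
  op10 P1: store L6 := 43 → I/M/I on L6; bus BusRdX; mem=50
  op11 P1: load  L1 → O/S/I on L1; bus BusRd; mem=50
  op12 P1: load  L5 → I/S/O on L5; bus BusRd; mem=70
  op13 P2: load  L4 → I/S/S on L4; bus (none); mem=40
  op14 P1: load  L6 → I/M/I on L6; bus (none); mem=50
  op15 P2: store L0 := 59 → I/I/M on L0; bus BusRdX; mem=40
  op16 P2: store L0 := 97 → I/I/M on L0; bus (none); mem=40
  op17 P1: load  L3 → S/S/I on L3; bus BusRd; mem=0
  op18 P0: load  L6 → S/O/I on L6; bus BusRd; mem=50

state = I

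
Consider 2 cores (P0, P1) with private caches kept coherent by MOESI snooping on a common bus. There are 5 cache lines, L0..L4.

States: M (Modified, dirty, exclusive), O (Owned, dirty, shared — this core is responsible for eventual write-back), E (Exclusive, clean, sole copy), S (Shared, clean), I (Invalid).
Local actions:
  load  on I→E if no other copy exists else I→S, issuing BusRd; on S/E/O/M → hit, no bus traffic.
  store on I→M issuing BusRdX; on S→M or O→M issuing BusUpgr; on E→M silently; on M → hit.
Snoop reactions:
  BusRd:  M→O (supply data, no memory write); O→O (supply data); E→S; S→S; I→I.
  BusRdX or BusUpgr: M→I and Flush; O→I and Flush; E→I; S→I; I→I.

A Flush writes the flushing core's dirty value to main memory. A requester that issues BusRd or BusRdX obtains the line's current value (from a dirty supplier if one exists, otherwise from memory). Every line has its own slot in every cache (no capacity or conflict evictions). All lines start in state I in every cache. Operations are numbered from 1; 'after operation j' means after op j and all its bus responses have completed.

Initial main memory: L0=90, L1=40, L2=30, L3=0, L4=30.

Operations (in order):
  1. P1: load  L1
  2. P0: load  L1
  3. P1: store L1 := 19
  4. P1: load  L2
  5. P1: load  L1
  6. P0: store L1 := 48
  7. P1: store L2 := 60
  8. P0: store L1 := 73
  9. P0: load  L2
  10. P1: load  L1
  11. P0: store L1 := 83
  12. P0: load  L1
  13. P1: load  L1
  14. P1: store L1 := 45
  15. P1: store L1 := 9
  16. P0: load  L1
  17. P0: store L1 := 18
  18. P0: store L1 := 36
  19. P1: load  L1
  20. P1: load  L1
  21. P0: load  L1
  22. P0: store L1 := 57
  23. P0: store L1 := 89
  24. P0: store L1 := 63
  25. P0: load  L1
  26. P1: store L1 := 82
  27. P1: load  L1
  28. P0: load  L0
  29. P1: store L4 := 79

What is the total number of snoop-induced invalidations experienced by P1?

[1] P1: load  L1 | P0:I, P1:E(40) | bus: BusRd
[2] P0: load  L1 | P0:S(40), P1:S(40) | bus: BusRd
[3] P1: store L1 := 19 | P0:I, P1:M(19) | bus: BusUpgr
[4] P1: load  L2 | P0:I, P1:E(30) | bus: BusRd
[5] P1: load  L1 | P0:I, P1:M(19) | bus: none
[6] P0: store L1 := 48 | P0:M(48), P1:I | bus: BusRdX,Flush
[7] P1: store L2 := 60 | P0:I, P1:M(60) | bus: none
[8] P0: store L1 := 73 | P0:M(73), P1:I | bus: none
[9] P0: load  L2 | P0:S(60), P1:O(60) | bus: BusRd
[10] P1: load  L1 | P0:O(73), P1:S(73) | bus: BusRd
[11] P0: store L1 := 83 | P0:M(83), P1:I | bus: BusUpgr
[12] P0: load  L1 | P0:M(83), P1:I | bus: none
[13] P1: load  L1 | P0:O(83), P1:S(83) | bus: BusRd
[14] P1: store L1 := 45 | P0:I, P1:M(45) | bus: BusUpgr,Flush
[15] P1: store L1 := 9 | P0:I, P1:M(9) | bus: none
[16] P0: load  L1 | P0:S(9), P1:O(9) | bus: BusRd
[17] P0: store L1 := 18 | P0:M(18), P1:I | bus: BusUpgr,Flush
[18] P0: store L1 := 36 | P0:M(36), P1:I | bus: none
[19] P1: load  L1 | P0:O(36), P1:S(36) | bus: BusRd
[20] P1: load  L1 | P0:O(36), P1:S(36) | bus: none
[21] P0: load  L1 | P0:O(36), P1:S(36) | bus: none
[22] P0: store L1 := 57 | P0:M(57), P1:I | bus: BusUpgr
[23] P0: store L1 := 89 | P0:M(89), P1:I | bus: none
[24] P0: store L1 := 63 | P0:M(63), P1:I | bus: none
[25] P0: load  L1 | P0:M(63), P1:I | bus: none
[26] P1: store L1 := 82 | P0:I, P1:M(82) | bus: BusRdX,Flush
[27] P1: load  L1 | P0:I, P1:M(82) | bus: none
[28] P0: load  L0 | P0:E(90), P1:I | bus: BusRd
[29] P1: store L4 := 79 | P0:I, P1:M(79) | bus: BusRdX

invalidations = 4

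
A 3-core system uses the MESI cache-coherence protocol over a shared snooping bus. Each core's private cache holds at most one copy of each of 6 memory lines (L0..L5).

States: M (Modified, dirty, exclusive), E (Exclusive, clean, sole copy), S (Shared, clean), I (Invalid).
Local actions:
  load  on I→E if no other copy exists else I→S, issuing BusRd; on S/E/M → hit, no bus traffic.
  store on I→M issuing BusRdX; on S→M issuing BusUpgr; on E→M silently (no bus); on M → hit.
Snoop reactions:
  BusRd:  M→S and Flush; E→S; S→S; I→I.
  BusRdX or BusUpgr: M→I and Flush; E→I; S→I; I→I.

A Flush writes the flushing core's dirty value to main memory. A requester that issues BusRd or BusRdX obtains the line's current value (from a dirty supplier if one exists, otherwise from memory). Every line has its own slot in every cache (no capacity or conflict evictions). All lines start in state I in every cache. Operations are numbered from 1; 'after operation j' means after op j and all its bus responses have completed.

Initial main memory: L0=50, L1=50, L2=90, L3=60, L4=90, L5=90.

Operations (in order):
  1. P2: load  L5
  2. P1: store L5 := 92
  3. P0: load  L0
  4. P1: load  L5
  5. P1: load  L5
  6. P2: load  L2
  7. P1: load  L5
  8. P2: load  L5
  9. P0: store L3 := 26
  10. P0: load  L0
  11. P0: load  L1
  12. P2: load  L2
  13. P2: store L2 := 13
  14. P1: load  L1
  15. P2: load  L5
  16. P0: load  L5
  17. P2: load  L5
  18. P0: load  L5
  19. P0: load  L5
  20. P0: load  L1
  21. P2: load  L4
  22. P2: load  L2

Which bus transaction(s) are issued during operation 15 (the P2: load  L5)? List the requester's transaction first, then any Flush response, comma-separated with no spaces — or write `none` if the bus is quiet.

1. P2: load  L5  bus=[BusRd]  L5: P0=I P1=I P2=E  mem[L5]=90
2. P1: store L5 := 92  bus=[BusRdX]  L5: P0=I P1=M P2=I  mem[L5]=90
3. P0: load  L0  bus=[BusRd]  L0: P0=E P1=I P2=I  mem[L0]=50
4. P1: load  L5  bus=[-]  L5: P0=I P1=M P2=I  mem[L5]=90
5. P1: load  L5  bus=[-]  L5: P0=I P1=M P2=I  mem[L5]=90
6. P2: load  L2  bus=[BusRd]  L2: P0=I P1=I P2=E  mem[L2]=90
7. P1: load  L5  bus=[-]  L5: P0=I P1=M P2=I  mem[L5]=90
8. P2: load  L5  bus=[BusRd,Flush]  L5: P0=I P1=S P2=S  mem[L5]=92
9. P0: store L3 := 26  bus=[BusRdX]  L3: P0=M P1=I P2=I  mem[L3]=60
10. P0: load  L0  bus=[-]  L0: P0=E P1=I P2=I  mem[L0]=50
11. P0: load  L1  bus=[BusRd]  L1: P0=E P1=I P2=I  mem[L1]=50
12. P2: load  L2  bus=[-]  L2: P0=I P1=I P2=E  mem[L2]=90
13. P2: store L2 := 13  bus=[-]  L2: P0=I P1=I P2=M  mem[L2]=90
14. P1: load  L1  bus=[BusRd]  L1: P0=S P1=S P2=I  mem[L1]=50
15. P2: load  L5  bus=[-]  L5: P0=I P1=S P2=S  mem[L5]=92
16. P0: load  L5  bus=[BusRd]  L5: P0=S P1=S P2=S  mem[L5]=92
17. P2: load  L5  bus=[-]  L5: P0=S P1=S P2=S  mem[L5]=92
18. P0: load  L5  bus=[-]  L5: P0=S P1=S P2=S  mem[L5]=92
19. P0: load  L5  bus=[-]  L5: P0=S P1=S P2=S  mem[L5]=92
20. P0: load  L1  bus=[-]  L1: P0=S P1=S P2=I  mem[L1]=50
21. P2: load  L4  bus=[BusRd]  L4: P0=I P1=I P2=E  mem[L4]=90
22. P2: load  L2  bus=[-]  L2: P0=I P1=I P2=M  mem[L2]=90

bus = none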